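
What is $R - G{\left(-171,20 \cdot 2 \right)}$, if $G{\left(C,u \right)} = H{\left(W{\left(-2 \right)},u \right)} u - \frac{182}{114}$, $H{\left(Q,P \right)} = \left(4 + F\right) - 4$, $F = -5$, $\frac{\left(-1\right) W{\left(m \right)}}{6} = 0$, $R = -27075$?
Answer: $- \frac{1531784}{57} \approx -26873.0$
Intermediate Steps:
$W{\left(m \right)} = 0$ ($W{\left(m \right)} = \left(-6\right) 0 = 0$)
$H{\left(Q,P \right)} = -5$ ($H{\left(Q,P \right)} = \left(4 - 5\right) - 4 = -1 - 4 = -5$)
$G{\left(C,u \right)} = - \frac{91}{57} - 5 u$ ($G{\left(C,u \right)} = - 5 u - \frac{182}{114} = - 5 u - \frac{91}{57} = - \frac{91}{57} - 5 u$)
$R - G{\left(-171,20 \cdot 2 \right)} = -27075 - \left(- \frac{91}{57} - 5 \cdot 20 \cdot 2\right) = -27075 - \left(- \frac{91}{57} - 200\right) = -27075 - - \frac{11491}{57} = -27075 + \frac{11491}{57} = - \frac{1531784}{57}$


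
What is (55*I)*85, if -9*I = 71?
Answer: -331925/9 ≈ -36881.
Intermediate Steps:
I = -71/9 (I = -⅑*71 = -71/9 ≈ -7.8889)
(55*I)*85 = (55*(-71/9))*85 = -3905/9*85 = -331925/9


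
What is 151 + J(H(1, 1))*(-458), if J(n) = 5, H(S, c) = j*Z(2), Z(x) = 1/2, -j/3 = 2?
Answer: -2139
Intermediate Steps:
j = -6 (j = -3*2 = -6)
Z(x) = ½
H(S, c) = -3 (H(S, c) = -6*½ = -3)
151 + J(H(1, 1))*(-458) = 151 + 5*(-458) = 151 - 2290 = -2139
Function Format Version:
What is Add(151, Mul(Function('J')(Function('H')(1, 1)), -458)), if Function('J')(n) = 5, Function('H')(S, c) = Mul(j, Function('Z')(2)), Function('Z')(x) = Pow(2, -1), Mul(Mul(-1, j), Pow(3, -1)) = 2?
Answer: -2139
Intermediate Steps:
j = -6 (j = Mul(-3, 2) = -6)
Function('Z')(x) = Rational(1, 2)
Function('H')(S, c) = -3 (Function('H')(S, c) = Mul(-6, Rational(1, 2)) = -3)
Add(151, Mul(Function('J')(Function('H')(1, 1)), -458)) = Add(151, Mul(5, -458)) = Add(151, -2290) = -2139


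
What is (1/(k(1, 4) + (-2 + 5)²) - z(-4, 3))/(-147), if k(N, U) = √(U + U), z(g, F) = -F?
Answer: -76/3577 + 2*√2/10731 ≈ -0.020983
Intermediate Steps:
k(N, U) = √2*√U (k(N, U) = √(2*U) = √2*√U)
(1/(k(1, 4) + (-2 + 5)²) - z(-4, 3))/(-147) = (1/(√2*√4 + (-2 + 5)²) - (-1)*3)/(-147) = -(1/(√2*2 + 3²) - 1*(-3))/147 = -(1/(2*√2 + 9) + 3)/147 = -(1/(9 + 2*√2) + 3)/147 = -(3 + 1/(9 + 2*√2))/147 = -1/49 - 1/(147*(9 + 2*√2))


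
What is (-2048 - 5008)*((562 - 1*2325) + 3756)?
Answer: -14062608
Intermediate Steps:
(-2048 - 5008)*((562 - 1*2325) + 3756) = -7056*((562 - 2325) + 3756) = -7056*(-1763 + 3756) = -7056*1993 = -14062608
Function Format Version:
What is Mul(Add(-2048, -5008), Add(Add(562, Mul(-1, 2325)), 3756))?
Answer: -14062608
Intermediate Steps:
Mul(Add(-2048, -5008), Add(Add(562, Mul(-1, 2325)), 3756)) = Mul(-7056, Add(Add(562, -2325), 3756)) = Mul(-7056, Add(-1763, 3756)) = Mul(-7056, 1993) = -14062608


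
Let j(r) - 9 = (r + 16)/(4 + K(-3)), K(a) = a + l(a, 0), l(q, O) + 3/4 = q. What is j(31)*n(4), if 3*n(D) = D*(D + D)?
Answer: -2848/33 ≈ -86.303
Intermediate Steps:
n(D) = 2*D²/3 (n(D) = (D*(D + D))/3 = (D*(2*D))/3 = (2*D²)/3 = 2*D²/3)
l(q, O) = -¾ + q
K(a) = -¾ + 2*a (K(a) = a + (-¾ + a) = -¾ + 2*a)
j(r) = 35/11 - 4*r/11 (j(r) = 9 + (r + 16)/(4 + (-¾ + 2*(-3))) = 9 + (16 + r)/(4 + (-¾ - 6)) = 9 + (16 + r)/(4 - 27/4) = 9 + (16 + r)/(-11/4) = 9 + (16 + r)*(-4/11) = 9 + (-64/11 - 4*r/11) = 35/11 - 4*r/11)
j(31)*n(4) = (35/11 - 4/11*31)*((⅔)*4²) = (35/11 - 124/11)*((⅔)*16) = -89/11*32/3 = -2848/33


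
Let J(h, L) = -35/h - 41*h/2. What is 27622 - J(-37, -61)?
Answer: 1987829/74 ≈ 26863.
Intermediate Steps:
J(h, L) = -35/h - 41*h/2 (J(h, L) = -35/h - 41*h*(½) = -35/h - 41*h/2)
27622 - J(-37, -61) = 27622 - (-35/(-37) - 41/2*(-37)) = 27622 - (-35*(-1/37) + 1517/2) = 27622 - (35/37 + 1517/2) = 27622 - 1*56199/74 = 27622 - 56199/74 = 1987829/74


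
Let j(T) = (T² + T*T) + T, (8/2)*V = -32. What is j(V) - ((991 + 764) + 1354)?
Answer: -2989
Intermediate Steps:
V = -8 (V = (¼)*(-32) = -8)
j(T) = T + 2*T² (j(T) = (T² + T²) + T = 2*T² + T = T + 2*T²)
j(V) - ((991 + 764) + 1354) = -8*(1 + 2*(-8)) - ((991 + 764) + 1354) = -8*(1 - 16) - (1755 + 1354) = -8*(-15) - 1*3109 = 120 - 3109 = -2989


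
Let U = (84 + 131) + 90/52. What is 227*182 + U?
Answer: 1079799/26 ≈ 41531.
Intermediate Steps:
U = 5635/26 (U = 215 + 90*(1/52) = 215 + 45/26 = 5635/26 ≈ 216.73)
227*182 + U = 227*182 + 5635/26 = 41314 + 5635/26 = 1079799/26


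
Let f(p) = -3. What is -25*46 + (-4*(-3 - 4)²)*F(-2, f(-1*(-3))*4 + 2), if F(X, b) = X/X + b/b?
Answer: -1542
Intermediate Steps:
F(X, b) = 2 (F(X, b) = 1 + 1 = 2)
-25*46 + (-4*(-3 - 4)²)*F(-2, f(-1*(-3))*4 + 2) = -25*46 - 4*(-3 - 4)²*2 = -1150 - 4*(-7)²*2 = -1150 - 4*49*2 = -1150 - 196*2 = -1150 - 392 = -1542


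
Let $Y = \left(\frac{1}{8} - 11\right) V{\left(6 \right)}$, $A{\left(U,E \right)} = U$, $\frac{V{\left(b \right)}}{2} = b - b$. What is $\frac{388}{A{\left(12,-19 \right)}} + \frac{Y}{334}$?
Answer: $\frac{97}{3} \approx 32.333$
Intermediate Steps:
$V{\left(b \right)} = 0$ ($V{\left(b \right)} = 2 \left(b - b\right) = 2 \cdot 0 = 0$)
$Y = 0$ ($Y = \left(\frac{1}{8} - 11\right) 0 = \left(- \frac{87}{8}\right) 0 = 0$)
$\frac{388}{A{\left(12,-19 \right)}} + \frac{Y}{334} = \frac{388}{12} + \frac{0}{334} = 388 \cdot \frac{1}{12} + 0 \cdot \frac{1}{334} = \frac{97}{3} + 0 = \frac{97}{3}$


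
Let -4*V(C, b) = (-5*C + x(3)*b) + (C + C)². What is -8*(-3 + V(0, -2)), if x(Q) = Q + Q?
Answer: 0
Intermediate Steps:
x(Q) = 2*Q
V(C, b) = -C² - 3*b/2 + 5*C/4 (V(C, b) = -((-5*C + (2*3)*b) + (C + C)²)/4 = -((-5*C + 6*b) + (2*C)²)/4 = -((-5*C + 6*b) + 4*C²)/4 = -(-5*C + 4*C² + 6*b)/4 = -C² - 3*b/2 + 5*C/4)
-8*(-3 + V(0, -2)) = -8*(-3 + (-1*0² - 3/2*(-2) + (5/4)*0)) = -8*(-3 + (-1*0 + 3 + 0)) = -8*(-3 + (0 + 3 + 0)) = -8*(-3 + 3) = -8*0 = 0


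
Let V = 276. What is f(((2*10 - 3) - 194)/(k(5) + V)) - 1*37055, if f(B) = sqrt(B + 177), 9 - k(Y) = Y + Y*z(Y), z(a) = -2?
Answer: -37055 + 17*sqrt(51330)/290 ≈ -37042.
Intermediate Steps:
k(Y) = 9 + Y (k(Y) = 9 - (Y + Y*(-2)) = 9 - (Y - 2*Y) = 9 - (-1)*Y = 9 + Y)
f(B) = sqrt(177 + B)
f(((2*10 - 3) - 194)/(k(5) + V)) - 1*37055 = sqrt(177 + ((2*10 - 3) - 194)/((9 + 5) + 276)) - 1*37055 = sqrt(177 + ((20 - 3) - 194)/(14 + 276)) - 37055 = sqrt(177 + (17 - 194)/290) - 37055 = sqrt(177 - 177*1/290) - 37055 = sqrt(177 - 177/290) - 37055 = sqrt(51153/290) - 37055 = 17*sqrt(51330)/290 - 37055 = -37055 + 17*sqrt(51330)/290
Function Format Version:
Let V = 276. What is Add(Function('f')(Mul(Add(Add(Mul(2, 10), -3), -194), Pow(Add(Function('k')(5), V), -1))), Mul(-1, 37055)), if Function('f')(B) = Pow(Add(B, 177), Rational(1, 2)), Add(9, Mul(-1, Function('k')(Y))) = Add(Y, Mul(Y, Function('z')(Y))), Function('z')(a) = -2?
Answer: Add(-37055, Mul(Rational(17, 290), Pow(51330, Rational(1, 2)))) ≈ -37042.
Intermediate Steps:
Function('k')(Y) = Add(9, Y) (Function('k')(Y) = Add(9, Mul(-1, Add(Y, Mul(Y, -2)))) = Add(9, Mul(-1, Add(Y, Mul(-2, Y)))) = Add(9, Mul(-1, Mul(-1, Y))) = Add(9, Y))
Function('f')(B) = Pow(Add(177, B), Rational(1, 2))
Add(Function('f')(Mul(Add(Add(Mul(2, 10), -3), -194), Pow(Add(Function('k')(5), V), -1))), Mul(-1, 37055)) = Add(Pow(Add(177, Mul(Add(Add(Mul(2, 10), -3), -194), Pow(Add(Add(9, 5), 276), -1))), Rational(1, 2)), Mul(-1, 37055)) = Add(Pow(Add(177, Mul(Add(Add(20, -3), -194), Pow(Add(14, 276), -1))), Rational(1, 2)), -37055) = Add(Pow(Add(177, Mul(Add(17, -194), Pow(290, -1))), Rational(1, 2)), -37055) = Add(Pow(Add(177, Mul(-177, Rational(1, 290))), Rational(1, 2)), -37055) = Add(Pow(Add(177, Rational(-177, 290)), Rational(1, 2)), -37055) = Add(Pow(Rational(51153, 290), Rational(1, 2)), -37055) = Add(Mul(Rational(17, 290), Pow(51330, Rational(1, 2))), -37055) = Add(-37055, Mul(Rational(17, 290), Pow(51330, Rational(1, 2))))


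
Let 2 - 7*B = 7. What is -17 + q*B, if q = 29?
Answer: -264/7 ≈ -37.714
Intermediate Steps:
B = -5/7 (B = 2/7 - 1/7*7 = 2/7 - 1 = -5/7 ≈ -0.71429)
-17 + q*B = -17 + 29*(-5/7) = -17 - 145/7 = -264/7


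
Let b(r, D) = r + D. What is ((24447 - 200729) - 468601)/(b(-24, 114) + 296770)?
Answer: -644883/296860 ≈ -2.1723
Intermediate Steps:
b(r, D) = D + r
((24447 - 200729) - 468601)/(b(-24, 114) + 296770) = ((24447 - 200729) - 468601)/((114 - 24) + 296770) = (-176282 - 468601)/(90 + 296770) = -644883/296860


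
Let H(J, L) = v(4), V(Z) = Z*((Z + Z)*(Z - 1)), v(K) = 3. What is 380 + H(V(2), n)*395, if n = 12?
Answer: 1565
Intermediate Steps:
V(Z) = 2*Z²*(-1 + Z) (V(Z) = Z*((2*Z)*(-1 + Z)) = Z*(2*Z*(-1 + Z)) = 2*Z²*(-1 + Z))
H(J, L) = 3
380 + H(V(2), n)*395 = 380 + 3*395 = 380 + 1185 = 1565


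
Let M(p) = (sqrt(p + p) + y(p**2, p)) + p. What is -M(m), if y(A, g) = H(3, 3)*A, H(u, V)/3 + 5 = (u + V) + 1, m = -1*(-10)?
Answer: -610 - 2*sqrt(5) ≈ -614.47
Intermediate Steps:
m = 10
H(u, V) = -12 + 3*V + 3*u (H(u, V) = -15 + 3*((u + V) + 1) = -15 + 3*((V + u) + 1) = -15 + 3*(1 + V + u) = -15 + (3 + 3*V + 3*u) = -12 + 3*V + 3*u)
y(A, g) = 6*A (y(A, g) = (-12 + 3*3 + 3*3)*A = (-12 + 9 + 9)*A = 6*A)
M(p) = p + 6*p**2 + sqrt(2)*sqrt(p) (M(p) = (sqrt(p + p) + 6*p**2) + p = (sqrt(2*p) + 6*p**2) + p = (sqrt(2)*sqrt(p) + 6*p**2) + p = (6*p**2 + sqrt(2)*sqrt(p)) + p = p + 6*p**2 + sqrt(2)*sqrt(p))
-M(m) = -(10 + 6*10**2 + sqrt(2)*sqrt(10)) = -(10 + 6*100 + 2*sqrt(5)) = -(10 + 600 + 2*sqrt(5)) = -(610 + 2*sqrt(5)) = -610 - 2*sqrt(5)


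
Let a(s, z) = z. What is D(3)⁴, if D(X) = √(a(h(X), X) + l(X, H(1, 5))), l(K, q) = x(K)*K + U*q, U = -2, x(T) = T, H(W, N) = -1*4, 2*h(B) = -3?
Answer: 400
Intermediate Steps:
h(B) = -3/2 (h(B) = (½)*(-3) = -3/2)
H(W, N) = -4
l(K, q) = K² - 2*q (l(K, q) = K*K - 2*q = K² - 2*q)
D(X) = √(8 + X + X²) (D(X) = √(X + (X² - 2*(-4))) = √(X + (X² + 8)) = √(X + (8 + X²)) = √(8 + X + X²))
D(3)⁴ = (√(8 + 3 + 3²))⁴ = (√(8 + 3 + 9))⁴ = (√20)⁴ = (2*√5)⁴ = 400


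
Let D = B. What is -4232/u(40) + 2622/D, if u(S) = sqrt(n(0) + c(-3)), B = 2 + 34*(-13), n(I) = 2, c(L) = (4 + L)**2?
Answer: -1311/220 - 4232*sqrt(3)/3 ≈ -2449.3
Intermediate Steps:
B = -440 (B = 2 - 442 = -440)
D = -440
u(S) = sqrt(3) (u(S) = sqrt(2 + (4 - 3)**2) = sqrt(2 + 1**2) = sqrt(2 + 1) = sqrt(3))
-4232/u(40) + 2622/D = -4232*sqrt(3)/3 + 2622/(-440) = -4232*sqrt(3)/3 + 2622*(-1/440) = -4232*sqrt(3)/3 - 1311/220 = -1311/220 - 4232*sqrt(3)/3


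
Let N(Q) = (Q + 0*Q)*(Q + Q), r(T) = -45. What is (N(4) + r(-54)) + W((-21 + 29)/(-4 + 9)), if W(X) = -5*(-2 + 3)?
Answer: -18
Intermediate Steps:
W(X) = -5 (W(X) = -5*1 = -5)
N(Q) = 2*Q² (N(Q) = (Q + 0)*(2*Q) = Q*(2*Q) = 2*Q²)
(N(4) + r(-54)) + W((-21 + 29)/(-4 + 9)) = (2*4² - 45) - 5 = (2*16 - 45) - 5 = (32 - 45) - 5 = -13 - 5 = -18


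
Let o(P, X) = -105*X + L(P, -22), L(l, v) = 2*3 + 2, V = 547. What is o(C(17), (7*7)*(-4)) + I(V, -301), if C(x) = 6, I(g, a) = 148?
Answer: 20736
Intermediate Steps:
L(l, v) = 8 (L(l, v) = 6 + 2 = 8)
o(P, X) = 8 - 105*X (o(P, X) = -105*X + 8 = 8 - 105*X)
o(C(17), (7*7)*(-4)) + I(V, -301) = (8 - 105*7*7*(-4)) + 148 = (8 - 5145*(-4)) + 148 = (8 - 105*(-196)) + 148 = (8 + 20580) + 148 = 20588 + 148 = 20736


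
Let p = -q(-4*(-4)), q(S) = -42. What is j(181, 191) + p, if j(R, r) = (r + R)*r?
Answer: 71094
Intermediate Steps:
j(R, r) = r*(R + r) (j(R, r) = (R + r)*r = r*(R + r))
p = 42 (p = -1*(-42) = 42)
j(181, 191) + p = 191*(181 + 191) + 42 = 191*372 + 42 = 71052 + 42 = 71094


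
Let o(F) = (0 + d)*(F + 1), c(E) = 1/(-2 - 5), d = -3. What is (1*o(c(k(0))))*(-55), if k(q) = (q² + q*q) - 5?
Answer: 990/7 ≈ 141.43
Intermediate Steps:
k(q) = -5 + 2*q² (k(q) = (q² + q²) - 5 = 2*q² - 5 = -5 + 2*q²)
c(E) = -⅐ (c(E) = 1/(-7) = -⅐)
o(F) = -3 - 3*F (o(F) = (0 - 3)*(F + 1) = -3*(1 + F) = -3 - 3*F)
(1*o(c(k(0))))*(-55) = (1*(-3 - 3*(-⅐)))*(-55) = (1*(-3 + 3/7))*(-55) = (1*(-18/7))*(-55) = -18/7*(-55) = 990/7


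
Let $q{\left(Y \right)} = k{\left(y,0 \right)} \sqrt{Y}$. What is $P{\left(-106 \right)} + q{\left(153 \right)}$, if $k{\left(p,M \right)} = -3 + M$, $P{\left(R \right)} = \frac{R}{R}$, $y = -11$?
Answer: $1 - 9 \sqrt{17} \approx -36.108$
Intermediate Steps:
$P{\left(R \right)} = 1$
$q{\left(Y \right)} = - 3 \sqrt{Y}$ ($q{\left(Y \right)} = \left(-3 + 0\right) \sqrt{Y} = - 3 \sqrt{Y}$)
$P{\left(-106 \right)} + q{\left(153 \right)} = 1 - 3 \sqrt{153} = 1 - 3 \cdot 3 \sqrt{17} = 1 - 9 \sqrt{17}$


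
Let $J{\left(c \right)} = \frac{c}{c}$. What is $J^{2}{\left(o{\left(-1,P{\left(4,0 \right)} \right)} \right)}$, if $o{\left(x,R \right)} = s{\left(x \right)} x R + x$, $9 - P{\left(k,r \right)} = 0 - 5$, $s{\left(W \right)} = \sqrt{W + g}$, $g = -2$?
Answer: $1$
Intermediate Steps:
$s{\left(W \right)} = \sqrt{-2 + W}$ ($s{\left(W \right)} = \sqrt{W - 2} = \sqrt{-2 + W}$)
$P{\left(k,r \right)} = 14$ ($P{\left(k,r \right)} = 9 - \left(0 - 5\right) = 9 - -5 = 9 + 5 = 14$)
$o{\left(x,R \right)} = x + R x \sqrt{-2 + x}$ ($o{\left(x,R \right)} = \sqrt{-2 + x} x R + x = x \sqrt{-2 + x} R + x = R x \sqrt{-2 + x} + x = x + R x \sqrt{-2 + x}$)
$J{\left(c \right)} = 1$
$J^{2}{\left(o{\left(-1,P{\left(4,0 \right)} \right)} \right)} = 1^{2} = 1$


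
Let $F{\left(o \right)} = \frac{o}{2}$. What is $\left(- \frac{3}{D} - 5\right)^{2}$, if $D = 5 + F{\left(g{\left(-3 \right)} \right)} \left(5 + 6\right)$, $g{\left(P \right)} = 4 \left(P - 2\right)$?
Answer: $\frac{30276}{1225} \approx 24.715$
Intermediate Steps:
$g{\left(P \right)} = -8 + 4 P$ ($g{\left(P \right)} = 4 \left(-2 + P\right) = -8 + 4 P$)
$F{\left(o \right)} = \frac{o}{2}$ ($F{\left(o \right)} = o \frac{1}{2} = \frac{o}{2}$)
$D = -105$ ($D = 5 + \frac{-8 + 4 \left(-3\right)}{2} \left(5 + 6\right) = 5 + \frac{-8 - 12}{2} \cdot 11 = 5 + \frac{1}{2} \left(-20\right) 11 = 5 - 110 = -105$)
$\left(- \frac{3}{D} - 5\right)^{2} = \left(- \frac{3}{-105} - 5\right)^{2} = \left(\left(-3\right) \left(- \frac{1}{105}\right) - 5\right)^{2} = \left(\frac{1}{35} - 5\right)^{2} = \left(- \frac{174}{35}\right)^{2} = \frac{30276}{1225}$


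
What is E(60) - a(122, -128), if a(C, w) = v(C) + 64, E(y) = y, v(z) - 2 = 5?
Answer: -11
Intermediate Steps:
v(z) = 7 (v(z) = 2 + 5 = 7)
a(C, w) = 71 (a(C, w) = 7 + 64 = 71)
E(60) - a(122, -128) = 60 - 1*71 = 60 - 71 = -11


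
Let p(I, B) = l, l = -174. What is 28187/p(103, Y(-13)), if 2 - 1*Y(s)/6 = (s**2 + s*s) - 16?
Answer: -28187/174 ≈ -161.99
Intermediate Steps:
Y(s) = 108 - 12*s**2 (Y(s) = 12 - 6*((s**2 + s*s) - 16) = 12 - 6*((s**2 + s**2) - 16) = 12 - 6*(2*s**2 - 16) = 12 - 6*(-16 + 2*s**2) = 12 + (96 - 12*s**2) = 108 - 12*s**2)
p(I, B) = -174
28187/p(103, Y(-13)) = 28187/(-174) = 28187*(-1/174) = -28187/174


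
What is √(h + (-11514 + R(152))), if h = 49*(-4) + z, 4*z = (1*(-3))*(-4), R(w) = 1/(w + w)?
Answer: I*√67619613/76 ≈ 108.2*I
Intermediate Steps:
R(w) = 1/(2*w)
z = 3 (z = ((1*(-3))*(-4))/4 = (-3*(-4))/4 = (¼)*12 = 3)
h = -193 (h = 49*(-4) + 3 = -196 + 3 = -193)
√(h + (-11514 + R(152))) = √(-193 + (-11514 + (½)/152)) = √(-193 + (-11514 + (½)*(1/152))) = √(-193 + (-11514 + 1/304)) = √(-193 - 3500255/304) = √(-3558927/304) = I*√67619613/76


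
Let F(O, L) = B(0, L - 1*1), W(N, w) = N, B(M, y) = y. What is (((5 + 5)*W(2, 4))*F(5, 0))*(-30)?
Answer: 600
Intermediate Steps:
F(O, L) = -1 + L (F(O, L) = L - 1*1 = L - 1 = -1 + L)
(((5 + 5)*W(2, 4))*F(5, 0))*(-30) = (((5 + 5)*2)*(-1 + 0))*(-30) = ((10*2)*(-1))*(-30) = (20*(-1))*(-30) = -20*(-30) = 600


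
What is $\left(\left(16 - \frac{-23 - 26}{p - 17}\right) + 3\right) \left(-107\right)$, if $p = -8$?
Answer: $- \frac{45582}{25} \approx -1823.3$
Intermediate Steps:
$\left(\left(16 - \frac{-23 - 26}{p - 17}\right) + 3\right) \left(-107\right) = \left(\left(16 - \frac{-23 - 26}{-8 - 17}\right) + 3\right) \left(-107\right) = \left(\left(16 - - \frac{49}{-25}\right) + 3\right) \left(-107\right) = \left(\left(16 - \left(-49\right) \left(- \frac{1}{25}\right)\right) + 3\right) \left(-107\right) = \left(\left(16 - \frac{49}{25}\right) + 3\right) \left(-107\right) = \left(\frac{351}{25} + 3\right) \left(-107\right) = \frac{426}{25} \left(-107\right) = - \frac{45582}{25}$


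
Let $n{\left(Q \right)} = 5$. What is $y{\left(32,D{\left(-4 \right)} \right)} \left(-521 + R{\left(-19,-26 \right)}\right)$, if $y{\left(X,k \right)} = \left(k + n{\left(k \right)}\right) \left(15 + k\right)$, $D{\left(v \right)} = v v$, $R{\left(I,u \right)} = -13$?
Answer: $-347634$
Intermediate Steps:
$D{\left(v \right)} = v^{2}$
$y{\left(X,k \right)} = \left(5 + k\right) \left(15 + k\right)$ ($y{\left(X,k \right)} = \left(k + 5\right) \left(15 + k\right) = \left(5 + k\right) \left(15 + k\right)$)
$y{\left(32,D{\left(-4 \right)} \right)} \left(-521 + R{\left(-19,-26 \right)}\right) = \left(75 + \left(\left(-4\right)^{2}\right)^{2} + 20 \left(-4\right)^{2}\right) \left(-521 - 13\right) = \left(75 + 16^{2} + 20 \cdot 16\right) \left(-534\right) = \left(75 + 256 + 320\right) \left(-534\right) = 651 \left(-534\right) = -347634$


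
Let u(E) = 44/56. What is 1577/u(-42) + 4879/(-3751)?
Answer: 7523719/3751 ≈ 2005.8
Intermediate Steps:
u(E) = 11/14 (u(E) = 44*(1/56) = 11/14)
1577/u(-42) + 4879/(-3751) = 1577/(11/14) + 4879/(-3751) = 1577*(14/11) + 4879*(-1/3751) = 22078/11 - 4879/3751 = 7523719/3751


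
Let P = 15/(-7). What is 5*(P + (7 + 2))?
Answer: 240/7 ≈ 34.286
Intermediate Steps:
P = -15/7 (P = 15*(-⅐) = -15/7 ≈ -2.1429)
5*(P + (7 + 2)) = 5*(-15/7 + (7 + 2)) = 5*(-15/7 + 9) = 5*(48/7) = 240/7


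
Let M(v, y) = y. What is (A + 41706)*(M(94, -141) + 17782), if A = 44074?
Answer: 1513244980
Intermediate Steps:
(A + 41706)*(M(94, -141) + 17782) = (44074 + 41706)*(-141 + 17782) = 85780*17641 = 1513244980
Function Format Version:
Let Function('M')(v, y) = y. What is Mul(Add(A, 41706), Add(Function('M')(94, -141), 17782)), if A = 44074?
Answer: 1513244980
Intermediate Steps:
Mul(Add(A, 41706), Add(Function('M')(94, -141), 17782)) = Mul(Add(44074, 41706), Add(-141, 17782)) = Mul(85780, 17641) = 1513244980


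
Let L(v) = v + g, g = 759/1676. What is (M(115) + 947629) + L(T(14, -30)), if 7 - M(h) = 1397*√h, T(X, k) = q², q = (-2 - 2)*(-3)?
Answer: 1588480039/1676 - 1397*√115 ≈ 9.3280e+5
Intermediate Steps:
q = 12 (q = -4*(-3) = 12)
g = 759/1676 (g = 759*(1/1676) = 759/1676 ≈ 0.45286)
T(X, k) = 144 (T(X, k) = 12² = 144)
L(v) = 759/1676 + v (L(v) = v + 759/1676 = 759/1676 + v)
M(h) = 7 - 1397*√h
(M(115) + 947629) + L(T(14, -30)) = ((7 - 1397*√115) + 947629) + (759/1676 + 144) = (947636 - 1397*√115) + 242103/1676 = 1588480039/1676 - 1397*√115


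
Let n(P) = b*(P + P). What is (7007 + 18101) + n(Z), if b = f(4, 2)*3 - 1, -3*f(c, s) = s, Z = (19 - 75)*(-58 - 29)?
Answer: -4124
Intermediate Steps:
Z = 4872 (Z = -56*(-87) = 4872)
f(c, s) = -s/3
b = -3 (b = -⅓*2*3 - 1 = -⅔*3 - 1 = -2 - 1 = -3)
n(P) = -6*P (n(P) = -3*(P + P) = -6*P)
(7007 + 18101) + n(Z) = (7007 + 18101) - 6*4872 = 25108 - 29232 = -4124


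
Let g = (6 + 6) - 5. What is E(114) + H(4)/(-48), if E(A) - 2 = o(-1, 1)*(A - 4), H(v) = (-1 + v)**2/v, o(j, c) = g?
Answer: 49405/64 ≈ 771.95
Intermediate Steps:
g = 7 (g = 12 - 5 = 7)
o(j, c) = 7
H(v) = (-1 + v)**2/v
E(A) = -26 + 7*A (E(A) = 2 + 7*(A - 4) = 2 + 7*(-4 + A) = 2 + (-28 + 7*A) = -26 + 7*A)
E(114) + H(4)/(-48) = (-26 + 7*114) + ((-1 + 4)**2/4)/(-48) = (-26 + 798) - 3**2/192 = 772 - 9/192 = 772 - 1/48*9/4 = 772 - 3/64 = 49405/64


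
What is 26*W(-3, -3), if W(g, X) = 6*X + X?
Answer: -546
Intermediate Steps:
W(g, X) = 7*X
26*W(-3, -3) = 26*(7*(-3)) = 26*(-21) = -546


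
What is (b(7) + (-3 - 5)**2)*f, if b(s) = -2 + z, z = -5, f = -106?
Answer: -6042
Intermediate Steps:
b(s) = -7 (b(s) = -2 - 5 = -7)
(b(7) + (-3 - 5)**2)*f = (-7 + (-3 - 5)**2)*(-106) = (-7 + (-8)**2)*(-106) = (-7 + 64)*(-106) = 57*(-106) = -6042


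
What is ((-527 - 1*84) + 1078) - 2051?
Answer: -1584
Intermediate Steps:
((-527 - 1*84) + 1078) - 2051 = ((-527 - 84) + 1078) - 2051 = (-611 + 1078) - 2051 = 467 - 2051 = -1584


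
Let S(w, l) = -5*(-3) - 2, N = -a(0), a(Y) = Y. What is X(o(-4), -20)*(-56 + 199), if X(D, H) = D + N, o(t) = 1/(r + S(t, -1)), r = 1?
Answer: 143/14 ≈ 10.214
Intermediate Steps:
N = 0 (N = -1*0 = 0)
S(w, l) = 13 (S(w, l) = 15 - 2 = 13)
o(t) = 1/14 (o(t) = 1/(1 + 13) = 1/14)
X(D, H) = D (X(D, H) = D + 0 = D)
X(o(-4), -20)*(-56 + 199) = (-56 + 199)/14 = (1/14)*143 = 143/14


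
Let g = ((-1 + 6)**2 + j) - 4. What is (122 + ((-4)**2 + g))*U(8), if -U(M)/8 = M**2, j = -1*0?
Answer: -81408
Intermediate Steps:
j = 0
U(M) = -8*M**2
g = 21 (g = ((-1 + 6)**2 + 0) - 4 = (5**2 + 0) - 4 = (25 + 0) - 4 = 25 - 4 = 21)
(122 + ((-4)**2 + g))*U(8) = (122 + ((-4)**2 + 21))*(-8*8**2) = (122 + (16 + 21))*(-8*64) = (122 + 37)*(-512) = 159*(-512) = -81408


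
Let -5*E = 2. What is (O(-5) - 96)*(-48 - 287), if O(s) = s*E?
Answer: 31490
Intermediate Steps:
E = -⅖ (E = -⅕*2 = -⅖ ≈ -0.40000)
O(s) = -2*s/5 (O(s) = s*(-⅖) = -2*s/5)
(O(-5) - 96)*(-48 - 287) = (-⅖*(-5) - 96)*(-48 - 287) = (2 - 96)*(-335) = -94*(-335) = 31490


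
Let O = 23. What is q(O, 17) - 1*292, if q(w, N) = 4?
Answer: -288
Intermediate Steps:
q(O, 17) - 1*292 = 4 - 1*292 = 4 - 292 = -288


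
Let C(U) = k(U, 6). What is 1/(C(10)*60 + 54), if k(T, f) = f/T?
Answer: 1/90 ≈ 0.011111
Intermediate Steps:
C(U) = 6/U
1/(C(10)*60 + 54) = 1/((6/10)*60 + 54) = 1/((6*(1/10))*60 + 54) = 1/((3/5)*60 + 54) = 1/(36 + 54) = 1/90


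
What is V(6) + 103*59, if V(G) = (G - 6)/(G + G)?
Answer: 6077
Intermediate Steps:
V(G) = (-6 + G)/(2*G) (V(G) = (-6 + G)/((2*G)) = (-6 + G)*(1/(2*G)) = (-6 + G)/(2*G))
V(6) + 103*59 = (1/2)*(-6 + 6)/6 + 103*59 = (1/2)*(1/6)*0 + 6077 = 0 + 6077 = 6077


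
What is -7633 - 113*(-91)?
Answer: 2650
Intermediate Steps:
-7633 - 113*(-91) = -7633 - 1*(-10283) = -7633 + 10283 = 2650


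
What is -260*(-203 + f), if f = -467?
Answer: 174200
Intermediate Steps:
-260*(-203 + f) = -260*(-203 - 467) = -260*(-670) = 174200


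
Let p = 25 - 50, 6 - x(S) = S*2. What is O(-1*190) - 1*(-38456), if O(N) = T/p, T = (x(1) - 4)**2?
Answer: 38456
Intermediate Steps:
x(S) = 6 - 2*S (x(S) = 6 - S*2 = 6 - 2*S)
T = 0 (T = ((6 - 2*1) - 4)**2 = ((6 - 2) - 4)**2 = (4 - 4)**2 = 0**2 = 0)
p = -25
O(N) = 0 (O(N) = 0/(-25) = 0*(-1/25) = 0)
O(-1*190) - 1*(-38456) = 0 - 1*(-38456) = 0 + 38456 = 38456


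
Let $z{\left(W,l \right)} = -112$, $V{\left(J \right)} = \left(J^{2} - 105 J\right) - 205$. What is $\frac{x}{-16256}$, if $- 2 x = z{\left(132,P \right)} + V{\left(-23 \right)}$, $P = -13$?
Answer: $\frac{2627}{32512} \approx 0.080801$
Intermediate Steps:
$V{\left(J \right)} = -205 + J^{2} - 105 J$
$x = - \frac{2627}{2}$ ($x = - \frac{-112 - \left(-2210 - 529\right)}{2} = - \frac{-112 + \left(-205 + 529 + 2415\right)}{2} = - \frac{-112 + 2739}{2} = \left(- \frac{1}{2}\right) 2627 = - \frac{2627}{2} \approx -1313.5$)
$\frac{x}{-16256} = - \frac{2627}{2 \left(-16256\right)} = \left(- \frac{2627}{2}\right) \left(- \frac{1}{16256}\right) = \frac{2627}{32512}$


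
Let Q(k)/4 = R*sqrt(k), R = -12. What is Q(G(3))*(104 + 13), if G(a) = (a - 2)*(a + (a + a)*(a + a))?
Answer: -5616*sqrt(39) ≈ -35072.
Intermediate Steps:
G(a) = (-2 + a)*(a + 4*a**2) (G(a) = (-2 + a)*(a + (2*a)*(2*a)) = (-2 + a)*(a + 4*a**2))
Q(k) = -48*sqrt(k) (Q(k) = 4*(-12*sqrt(k)) = -48*sqrt(k))
Q(G(3))*(104 + 13) = (-48*sqrt(3)*sqrt(-2 - 7*3 + 4*3**2))*(104 + 13) = -48*sqrt(3)*sqrt(-2 - 21 + 4*9)*117 = -48*sqrt(3)*sqrt(-2 - 21 + 36)*117 = -48*sqrt(39)*117 = -5616*sqrt(39)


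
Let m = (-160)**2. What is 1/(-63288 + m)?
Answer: -1/37688 ≈ -2.6534e-5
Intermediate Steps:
m = 25600
1/(-63288 + m) = 1/(-63288 + 25600) = 1/(-37688) = -1/37688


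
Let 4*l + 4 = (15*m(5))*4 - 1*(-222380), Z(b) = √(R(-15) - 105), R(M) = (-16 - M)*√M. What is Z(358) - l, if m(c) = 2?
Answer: -55624 + √(-105 - I*√15) ≈ -55624.0 - 10.249*I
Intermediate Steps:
R(M) = √M*(-16 - M)
Z(b) = √(-105 - I*√15) (Z(b) = √(√(-15)*(-16 - 1*(-15)) - 105) = √((I*√15)*(-16 + 15) - 105) = √((I*√15)*(-1) - 105) = √(-I*√15 - 105) = √(-105 - I*√15))
l = 55624 (l = -1 + ((15*2)*4 - 1*(-222380))/4 = -1 + (30*4 + 222380)/4 = -1 + (120 + 222380)/4 = -1 + (¼)*222500 = -1 + 55625 = 55624)
Z(358) - l = √(-105 - I*√15) - 1*55624 = √(-105 - I*√15) - 55624 = -55624 + √(-105 - I*√15)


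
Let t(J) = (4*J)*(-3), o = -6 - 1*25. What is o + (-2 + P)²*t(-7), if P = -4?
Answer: 2993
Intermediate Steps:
o = -31 (o = -6 - 25 = -31)
t(J) = -12*J
o + (-2 + P)²*t(-7) = -31 + (-2 - 4)²*(-12*(-7)) = -31 + (-6)²*84 = -31 + 36*84 = -31 + 3024 = 2993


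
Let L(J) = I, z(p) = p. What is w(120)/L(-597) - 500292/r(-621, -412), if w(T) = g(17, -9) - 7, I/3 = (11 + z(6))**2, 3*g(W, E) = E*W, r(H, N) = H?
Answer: 16063598/19941 ≈ 805.56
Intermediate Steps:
g(W, E) = E*W/3 (g(W, E) = (E*W)/3 = E*W/3)
I = 867 (I = 3*(11 + 6)**2 = 3*17**2 = 3*289 = 867)
w(T) = -58 (w(T) = (1/3)*(-9)*17 - 7 = -51 - 7 = -58)
L(J) = 867
w(120)/L(-597) - 500292/r(-621, -412) = -58/867 - 500292/(-621) = -58*1/867 - 500292*(-1/621) = -58/867 + 55588/69 = 16063598/19941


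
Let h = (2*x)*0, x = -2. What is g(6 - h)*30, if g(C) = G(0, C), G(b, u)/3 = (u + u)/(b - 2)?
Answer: -540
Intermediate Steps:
h = 0 (h = (2*(-2))*0 = -4*0 = 0)
G(b, u) = 6*u/(-2 + b) (G(b, u) = 3*((u + u)/(b - 2)) = 3*((2*u)/(-2 + b)) = 3*(2*u/(-2 + b)) = 6*u/(-2 + b))
g(C) = -3*C (g(C) = 6*C/(-2 + 0) = 6*C/(-2) = 6*C*(-1/2) = -3*C)
g(6 - h)*30 = -3*(6 - 1*0)*30 = -3*(6 + 0)*30 = -3*6*30 = -18*30 = -540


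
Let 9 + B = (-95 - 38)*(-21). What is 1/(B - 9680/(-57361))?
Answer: 57361/159702704 ≈ 0.00035917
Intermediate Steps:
B = 2784 (B = -9 + (-95 - 38)*(-21) = -9 - 133*(-21) = -9 + 2793 = 2784)
1/(B - 9680/(-57361)) = 1/(2784 - 9680/(-57361)) = 1/(2784 - 9680*(-1/57361)) = 1/(2784 + 9680/57361) = 1/(159702704/57361) = 57361/159702704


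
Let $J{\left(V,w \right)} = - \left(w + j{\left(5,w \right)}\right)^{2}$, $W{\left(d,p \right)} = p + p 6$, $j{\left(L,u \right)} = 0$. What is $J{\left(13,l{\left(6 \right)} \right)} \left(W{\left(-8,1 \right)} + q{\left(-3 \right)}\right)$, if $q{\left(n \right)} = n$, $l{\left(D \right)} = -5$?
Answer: $-100$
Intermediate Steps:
$W{\left(d,p \right)} = 7 p$ ($W{\left(d,p \right)} = p + 6 p = 7 p$)
$J{\left(V,w \right)} = - w^{2}$ ($J{\left(V,w \right)} = - \left(w + 0\right)^{2} = - w^{2}$)
$J{\left(13,l{\left(6 \right)} \right)} \left(W{\left(-8,1 \right)} + q{\left(-3 \right)}\right) = - \left(-5\right)^{2} \left(7 \cdot 1 - 3\right) = \left(-1\right) 25 \left(7 - 3\right) = \left(-25\right) 4 = -100$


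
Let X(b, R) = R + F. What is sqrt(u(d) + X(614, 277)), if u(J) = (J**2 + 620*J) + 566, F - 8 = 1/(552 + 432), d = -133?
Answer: I*sqrt(15472730634)/492 ≈ 252.82*I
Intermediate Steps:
F = 7873/984 (F = 8 + 1/(552 + 432) = 8 + 1/984 = 7873/984 ≈ 8.0010)
X(b, R) = 7873/984 + R (X(b, R) = R + 7873/984 = 7873/984 + R)
u(J) = 566 + J**2 + 620*J
sqrt(u(d) + X(614, 277)) = sqrt((566 + (-133)**2 + 620*(-133)) + (7873/984 + 277)) = sqrt((566 + 17689 - 82460) + 280441/984) = sqrt(-64205 + 280441/984) = sqrt(-62897279/984) = I*sqrt(15472730634)/492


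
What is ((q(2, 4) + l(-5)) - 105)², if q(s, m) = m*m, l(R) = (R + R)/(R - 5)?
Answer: 7744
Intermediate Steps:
l(R) = 2*R/(-5 + R) (l(R) = (2*R)/(-5 + R) = 2*R/(-5 + R))
q(s, m) = m²
((q(2, 4) + l(-5)) - 105)² = ((4² + 2*(-5)/(-5 - 5)) - 105)² = ((16 + 2*(-5)/(-10)) - 105)² = ((16 + 2*(-5)*(-⅒)) - 105)² = ((16 + 1) - 105)² = (17 - 105)² = (-88)² = 7744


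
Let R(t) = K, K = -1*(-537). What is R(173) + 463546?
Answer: 464083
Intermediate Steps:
K = 537
R(t) = 537
R(173) + 463546 = 537 + 463546 = 464083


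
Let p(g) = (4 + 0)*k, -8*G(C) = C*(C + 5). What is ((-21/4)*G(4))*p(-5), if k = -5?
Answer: -945/2 ≈ -472.50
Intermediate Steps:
G(C) = -C*(5 + C)/8 (G(C) = -C*(C + 5)/8 = -C*(5 + C)/8)
p(g) = -20 (p(g) = (4 + 0)*(-5) = 4*(-5) = -20)
((-21/4)*G(4))*p(-5) = ((-21/4)*(-⅛*4*(5 + 4)))*(-20) = ((-21*¼)*(-⅛*4*9))*(-20) = -21/4*(-9/2)*(-20) = (189/8)*(-20) = -945/2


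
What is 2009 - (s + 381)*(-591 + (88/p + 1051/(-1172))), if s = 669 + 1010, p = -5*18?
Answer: 3225922642/2637 ≈ 1.2233e+6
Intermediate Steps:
p = -90
s = 1679
2009 - (s + 381)*(-591 + (88/p + 1051/(-1172))) = 2009 - (1679 + 381)*(-591 + (88/(-90) + 1051/(-1172))) = 2009 - 2060*(-591 + (88*(-1/90) + 1051*(-1/1172))) = 2009 - 2060*(-591 + (-44/45 - 1051/1172)) = 2009 - 2060*(-591 - 98863/52740) = 2009 - 2060*(-31268203)/52740 = 2009 - 1*(-3220624909/2637) = 2009 + 3220624909/2637 = 3225922642/2637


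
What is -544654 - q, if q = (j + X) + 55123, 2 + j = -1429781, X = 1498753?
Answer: -668747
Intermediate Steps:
j = -1429783 (j = -2 - 1429781 = -1429783)
q = 124093 (q = (-1429783 + 1498753) + 55123 = 68970 + 55123 = 124093)
-544654 - q = -544654 - 1*124093 = -544654 - 124093 = -668747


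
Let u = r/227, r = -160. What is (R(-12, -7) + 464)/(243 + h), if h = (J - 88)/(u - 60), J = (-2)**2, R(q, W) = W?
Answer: 1574365/841902 ≈ 1.8700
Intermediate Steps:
u = -160/227 ≈ -0.70485
J = 4
h = 4767/3445 (h = (4 - 88)/(-160/227 - 60) = -84/(-13780/227) = -84*(-227/13780) = 4767/3445 ≈ 1.3837)
(R(-12, -7) + 464)/(243 + h) = (-7 + 464)/(243 + 4767/3445) = 457/(841902/3445) = 457*(3445/841902) = 1574365/841902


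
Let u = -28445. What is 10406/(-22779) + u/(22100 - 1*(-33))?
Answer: -878264653/504167607 ≈ -1.7420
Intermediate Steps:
10406/(-22779) + u/(22100 - 1*(-33)) = 10406/(-22779) - 28445/(22100 - 1*(-33)) = 10406*(-1/22779) - 28445/(22100 + 33) = -10406/22779 - 28445/22133 = -878264653/504167607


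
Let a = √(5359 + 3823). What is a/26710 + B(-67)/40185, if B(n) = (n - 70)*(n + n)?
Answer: 18358/40185 + √9182/26710 ≈ 0.46042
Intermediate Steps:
a = √9182 ≈ 95.823
B(n) = 2*n*(-70 + n) (B(n) = (-70 + n)*(2*n) = 2*n*(-70 + n))
a/26710 + B(-67)/40185 = √9182/26710 + (2*(-67)*(-70 - 67))/40185 = √9182*(1/26710) + (2*(-67)*(-137))*(1/40185) = √9182/26710 + 18358*(1/40185) = √9182/26710 + 18358/40185 = 18358/40185 + √9182/26710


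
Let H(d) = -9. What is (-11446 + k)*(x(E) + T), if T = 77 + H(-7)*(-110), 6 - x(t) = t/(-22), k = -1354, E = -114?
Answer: -150348800/11 ≈ -1.3668e+7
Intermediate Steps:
x(t) = 6 + t/22 (x(t) = 6 - t/(-22) = 6 - t*(-1)/22 = 6 - (-1)*t/22 = 6 + t/22)
T = 1067 (T = 77 - 9*(-110) = 77 + 990 = 1067)
(-11446 + k)*(x(E) + T) = (-11446 - 1354)*((6 + (1/22)*(-114)) + 1067) = -12800*((6 - 57/11) + 1067) = -12800*(9/11 + 1067) = -12800*11746/11 = -150348800/11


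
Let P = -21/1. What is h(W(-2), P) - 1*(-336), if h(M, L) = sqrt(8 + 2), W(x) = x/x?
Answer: 336 + sqrt(10) ≈ 339.16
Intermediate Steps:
W(x) = 1
P = -21 (P = -21*1 = -21)
h(M, L) = sqrt(10)
h(W(-2), P) - 1*(-336) = sqrt(10) - 1*(-336) = sqrt(10) + 336 = 336 + sqrt(10)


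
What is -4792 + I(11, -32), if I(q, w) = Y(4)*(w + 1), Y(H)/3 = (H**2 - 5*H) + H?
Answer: -4792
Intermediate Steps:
Y(H) = -12*H + 3*H**2 (Y(H) = 3*((H**2 - 5*H) + H) = 3*(H**2 - 4*H) = -12*H + 3*H**2)
I(q, w) = 0 (I(q, w) = (3*4*(-4 + 4))*(w + 1) = (3*4*0)*(1 + w) = 0*(1 + w) = 0)
-4792 + I(11, -32) = -4792 + 0 = -4792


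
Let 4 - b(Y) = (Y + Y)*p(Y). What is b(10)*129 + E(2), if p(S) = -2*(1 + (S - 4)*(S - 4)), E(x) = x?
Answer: 191438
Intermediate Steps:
p(S) = -2 - 2*(-4 + S)**2 (p(S) = -2*(1 + (-4 + S)*(-4 + S)) = -2*(1 + (-4 + S)**2) = -2 - 2*(-4 + S)**2)
b(Y) = 4 - 2*Y*(-2 - 2*(-4 + Y)**2) (b(Y) = 4 - (Y + Y)*(-2 - 2*(-4 + Y)**2) = 4 - 2*Y*(-2 - 2*(-4 + Y)**2))
b(10)*129 + E(2) = (4 + 4*10*(1 + (-4 + 10)**2))*129 + 2 = (4 + 4*10*(1 + 6**2))*129 + 2 = (4 + 4*10*(1 + 36))*129 + 2 = (4 + 4*10*37)*129 + 2 = (4 + 1480)*129 + 2 = 1484*129 + 2 = 191436 + 2 = 191438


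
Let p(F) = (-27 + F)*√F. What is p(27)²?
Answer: 0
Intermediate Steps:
p(F) = √F*(-27 + F)
p(27)² = (√27*(-27 + 27))² = ((3*√3)*0)² = 0² = 0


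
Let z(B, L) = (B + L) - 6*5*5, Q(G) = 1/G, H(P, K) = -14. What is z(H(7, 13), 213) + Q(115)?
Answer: 5636/115 ≈ 49.009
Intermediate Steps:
z(B, L) = -150 + B + L (z(B, L) = (B + L) - 30*5 = (B + L) - 150 = -150 + B + L)
z(H(7, 13), 213) + Q(115) = (-150 - 14 + 213) + 1/115 = 49 + 1/115 = 5636/115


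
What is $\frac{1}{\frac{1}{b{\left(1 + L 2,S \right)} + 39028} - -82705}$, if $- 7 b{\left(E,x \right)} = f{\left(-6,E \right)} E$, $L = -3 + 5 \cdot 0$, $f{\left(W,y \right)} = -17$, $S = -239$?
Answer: $\frac{273111}{22587645262} \approx 1.2091 \cdot 10^{-5}$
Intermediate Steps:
$L = -3$ ($L = -3 + 0 = -3$)
$b{\left(E,x \right)} = \frac{17 E}{7}$ ($b{\left(E,x \right)} = - \frac{\left(-17\right) E}{7} = \frac{17 E}{7}$)
$\frac{1}{\frac{1}{b{\left(1 + L 2,S \right)} + 39028} - -82705} = \frac{1}{\frac{1}{\frac{17 \left(1 - 6\right)}{7} + 39028} - -82705} = \frac{1}{\frac{1}{\frac{17 \left(1 - 6\right)}{7} + 39028} + 82705} = \frac{1}{\frac{1}{\frac{17}{7} \left(-5\right) + 39028} + 82705} = \frac{1}{\frac{1}{- \frac{85}{7} + 39028} + 82705} = \frac{1}{\frac{1}{\frac{273111}{7}} + 82705} = \frac{1}{\frac{7}{273111} + 82705} = \frac{1}{\frac{22587645262}{273111}} = \frac{273111}{22587645262}$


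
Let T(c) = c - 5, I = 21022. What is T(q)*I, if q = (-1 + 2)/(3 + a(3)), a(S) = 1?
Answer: -199709/2 ≈ -99855.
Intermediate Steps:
q = ¼ (q = (-1 + 2)/(3 + 1) = 1/4 = 1*(¼) = ¼ ≈ 0.25000)
T(c) = -5 + c
T(q)*I = (-5 + ¼)*21022 = -19/4*21022 = -199709/2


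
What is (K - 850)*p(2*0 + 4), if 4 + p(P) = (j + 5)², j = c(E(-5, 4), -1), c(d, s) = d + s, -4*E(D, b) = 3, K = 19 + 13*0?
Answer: -87255/16 ≈ -5453.4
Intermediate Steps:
K = 19 (K = 19 + 0 = 19)
E(D, b) = -¾ (E(D, b) = -¼*3 = -¾)
j = -7/4 (j = -¾ - 1 = -7/4 ≈ -1.7500)
p(P) = 105/16 (p(P) = -4 + (-7/4 + 5)² = -4 + (13/4)² = -4 + 169/16 = 105/16)
(K - 850)*p(2*0 + 4) = (19 - 850)*(105/16) = -831*105/16 = -87255/16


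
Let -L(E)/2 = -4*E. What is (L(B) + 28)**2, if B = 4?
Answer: 3600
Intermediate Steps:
L(E) = 8*E (L(E) = -(-8)*E = 8*E)
(L(B) + 28)**2 = (8*4 + 28)**2 = (32 + 28)**2 = 60**2 = 3600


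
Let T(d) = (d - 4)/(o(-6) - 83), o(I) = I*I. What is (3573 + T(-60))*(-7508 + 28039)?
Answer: 3449105345/47 ≈ 7.3385e+7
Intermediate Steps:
o(I) = I²
T(d) = 4/47 - d/47 (T(d) = (d - 4)/((-6)² - 83) = (-4 + d)/(36 - 83) = (-4 + d)/(-47) = (-4 + d)*(-1/47) = 4/47 - d/47)
(3573 + T(-60))*(-7508 + 28039) = (3573 + (4/47 - 1/47*(-60)))*(-7508 + 28039) = (3573 + (4/47 + 60/47))*20531 = (3573 + 64/47)*20531 = (167995/47)*20531 = 3449105345/47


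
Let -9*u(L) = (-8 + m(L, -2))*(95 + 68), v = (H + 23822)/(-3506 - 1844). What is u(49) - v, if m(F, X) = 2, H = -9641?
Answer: 1786643/16050 ≈ 111.32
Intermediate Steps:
v = -14181/5350 (v = (-9641 + 23822)/(-3506 - 1844) = 14181/(-5350) = 14181*(-1/5350) = -14181/5350 ≈ -2.6507)
u(L) = 326/3 (u(L) = -(-8 + 2)*(95 + 68)/9 = -(-2)*163/3 = -1/9*(-978) = 326/3)
u(49) - v = 326/3 - 1*(-14181/5350) = 326/3 + 14181/5350 = 1786643/16050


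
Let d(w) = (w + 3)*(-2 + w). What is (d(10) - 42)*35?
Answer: 2170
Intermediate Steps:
d(w) = (-2 + w)*(3 + w) (d(w) = (3 + w)*(-2 + w) = (-2 + w)*(3 + w))
(d(10) - 42)*35 = ((-6 + 10 + 10**2) - 42)*35 = ((-6 + 10 + 100) - 42)*35 = (104 - 42)*35 = 62*35 = 2170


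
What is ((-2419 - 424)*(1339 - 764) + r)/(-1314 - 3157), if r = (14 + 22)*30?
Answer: 1633645/4471 ≈ 365.39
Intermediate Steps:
r = 1080 (r = 36*30 = 1080)
((-2419 - 424)*(1339 - 764) + r)/(-1314 - 3157) = ((-2419 - 424)*(1339 - 764) + 1080)/(-1314 - 3157) = (-2843*575 + 1080)/(-4471) = (-1634725 + 1080)*(-1/4471) = -1633645*(-1/4471) = 1633645/4471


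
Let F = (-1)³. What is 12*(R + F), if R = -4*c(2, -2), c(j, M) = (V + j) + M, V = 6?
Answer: -300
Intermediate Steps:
c(j, M) = 6 + M + j (c(j, M) = (6 + j) + M = 6 + M + j)
R = -24 (R = -4*(6 - 2 + 2) = -4*6 = -24)
F = -1
12*(R + F) = 12*(-24 - 1) = 12*(-25) = -300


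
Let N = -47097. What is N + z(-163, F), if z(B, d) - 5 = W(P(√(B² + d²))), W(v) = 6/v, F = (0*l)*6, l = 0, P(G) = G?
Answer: -7675990/163 ≈ -47092.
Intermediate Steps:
F = 0 (F = (0*0)*6 = 0*6 = 0)
z(B, d) = 5 + 6/√(B² + d²) (z(B, d) = 5 + 6/(√(B² + d²)) = 5 + 6/√(B² + d²))
N + z(-163, F) = -47097 + (5 + 6/√((-163)² + 0²)) = -47097 + (5 + 6/√(26569 + 0)) = -47097 + (5 + 6/√26569) = -47097 + (5 + 6*(1/163)) = -47097 + (5 + 6/163) = -47097 + 821/163 = -7675990/163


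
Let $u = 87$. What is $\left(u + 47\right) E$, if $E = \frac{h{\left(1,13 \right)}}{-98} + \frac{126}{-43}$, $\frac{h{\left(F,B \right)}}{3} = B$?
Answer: $- \frac{939675}{2107} \approx -445.98$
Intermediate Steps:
$h{\left(F,B \right)} = 3 B$
$E = - \frac{14025}{4214}$ ($E = \frac{3 \cdot 13}{-98} + \frac{126}{-43} = 39 \left(- \frac{1}{98}\right) + 126 \left(- \frac{1}{43}\right) = - \frac{39}{98} - \frac{126}{43} = - \frac{14025}{4214} \approx -3.3282$)
$\left(u + 47\right) E = \left(87 + 47\right) \left(- \frac{14025}{4214}\right) = 134 \left(- \frac{14025}{4214}\right) = - \frac{939675}{2107}$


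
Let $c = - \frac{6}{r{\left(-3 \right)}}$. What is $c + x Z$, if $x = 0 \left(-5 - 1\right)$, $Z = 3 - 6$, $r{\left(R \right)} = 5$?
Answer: $- \frac{6}{5} \approx -1.2$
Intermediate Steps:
$Z = -3$ ($Z = 3 - 6 = -3$)
$c = - \frac{6}{5} \approx -1.2$
$x = 0$ ($x = 0 \left(-6\right) = 0$)
$c + x Z = - \frac{6}{5} + 0 \left(-3\right) = - \frac{6}{5} + 0 = - \frac{6}{5}$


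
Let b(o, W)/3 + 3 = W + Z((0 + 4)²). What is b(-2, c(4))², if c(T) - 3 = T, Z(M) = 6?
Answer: 900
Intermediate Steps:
c(T) = 3 + T
b(o, W) = 9 + 3*W (b(o, W) = -9 + 3*(W + 6) = -9 + 3*(6 + W) = -9 + (18 + 3*W) = 9 + 3*W)
b(-2, c(4))² = (9 + 3*(3 + 4))² = (9 + 3*7)² = (9 + 21)² = 30² = 900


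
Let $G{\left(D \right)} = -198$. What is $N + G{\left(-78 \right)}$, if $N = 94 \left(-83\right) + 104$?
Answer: $-7896$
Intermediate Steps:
$N = -7698$ ($N = -7802 + 104 = -7698$)
$N + G{\left(-78 \right)} = -7698 - 198 = -7896$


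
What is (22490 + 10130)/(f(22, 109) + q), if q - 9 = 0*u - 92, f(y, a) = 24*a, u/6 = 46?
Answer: 32620/2533 ≈ 12.878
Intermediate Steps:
u = 276 (u = 6*46 = 276)
q = -83 (q = 9 + (0*276 - 92) = 9 + (0 - 92) = 9 - 92 = -83)
(22490 + 10130)/(f(22, 109) + q) = (22490 + 10130)/(24*109 - 83) = 32620/(2616 - 83) = 32620/2533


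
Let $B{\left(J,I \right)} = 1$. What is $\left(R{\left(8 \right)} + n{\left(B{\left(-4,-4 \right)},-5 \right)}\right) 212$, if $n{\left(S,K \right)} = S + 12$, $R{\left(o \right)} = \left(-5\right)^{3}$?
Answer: $-23744$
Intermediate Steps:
$R{\left(o \right)} = -125$
$n{\left(S,K \right)} = 12 + S$
$\left(R{\left(8 \right)} + n{\left(B{\left(-4,-4 \right)},-5 \right)}\right) 212 = \left(-125 + \left(12 + 1\right)\right) 212 = \left(-125 + 13\right) 212 = \left(-112\right) 212 = -23744$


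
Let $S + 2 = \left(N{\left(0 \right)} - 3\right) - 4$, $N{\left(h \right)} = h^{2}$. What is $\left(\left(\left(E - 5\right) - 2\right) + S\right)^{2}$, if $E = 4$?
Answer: $144$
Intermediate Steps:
$S = -9$ ($S = -2 - \left(7 + 0\right) = -2 + \left(\left(0 - 3\right) - 4\right) = -2 - 7 = -9$)
$\left(\left(\left(E - 5\right) - 2\right) + S\right)^{2} = \left(\left(\left(4 - 5\right) - 2\right) - 9\right)^{2} = \left(\left(-1 - 2\right) - 9\right)^{2} = \left(-3 - 9\right)^{2} = \left(-12\right)^{2} = 144$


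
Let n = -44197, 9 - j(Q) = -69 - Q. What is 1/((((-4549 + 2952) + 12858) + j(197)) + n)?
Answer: -1/32661 ≈ -3.0618e-5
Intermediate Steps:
j(Q) = 78 + Q (j(Q) = 9 - (-69 - Q) = 9 + (69 + Q) = 78 + Q)
1/((((-4549 + 2952) + 12858) + j(197)) + n) = 1/((((-4549 + 2952) + 12858) + (78 + 197)) - 44197) = 1/(((-1597 + 12858) + 275) - 44197) = 1/((11261 + 275) - 44197) = 1/(11536 - 44197) = 1/(-32661) = -1/32661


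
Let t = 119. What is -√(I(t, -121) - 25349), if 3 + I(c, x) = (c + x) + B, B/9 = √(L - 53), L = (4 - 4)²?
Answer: -√(-25354 + 9*I*√53) ≈ -0.20574 - 159.23*I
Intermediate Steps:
L = 0 (L = 0² = 0)
B = 9*I*√53 (B = 9*√(0 - 53) = 9*√(-53) = 9*(I*√53) = 9*I*√53 ≈ 65.521*I)
I(c, x) = -3 + c + x + 9*I*√53 (I(c, x) = -3 + ((c + x) + 9*I*√53) = -3 + (c + x + 9*I*√53) = -3 + c + x + 9*I*√53)
-√(I(t, -121) - 25349) = -√((-3 + 119 - 121 + 9*I*√53) - 25349) = -√((-5 + 9*I*√53) - 25349) = -√(-25354 + 9*I*√53)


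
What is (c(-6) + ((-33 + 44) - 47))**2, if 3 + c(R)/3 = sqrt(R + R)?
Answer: 1917 - 540*I*sqrt(3) ≈ 1917.0 - 935.31*I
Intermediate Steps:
c(R) = -9 + 3*sqrt(2)*sqrt(R) (c(R) = -9 + 3*sqrt(R + R) = -9 + 3*sqrt(2*R) = -9 + 3*(sqrt(2)*sqrt(R)) = -9 + 3*sqrt(2)*sqrt(R))
(c(-6) + ((-33 + 44) - 47))**2 = ((-9 + 3*sqrt(2)*sqrt(-6)) + ((-33 + 44) - 47))**2 = ((-9 + 3*sqrt(2)*(I*sqrt(6))) + (11 - 47))**2 = ((-9 + 6*I*sqrt(3)) - 36)**2 = (-45 + 6*I*sqrt(3))**2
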